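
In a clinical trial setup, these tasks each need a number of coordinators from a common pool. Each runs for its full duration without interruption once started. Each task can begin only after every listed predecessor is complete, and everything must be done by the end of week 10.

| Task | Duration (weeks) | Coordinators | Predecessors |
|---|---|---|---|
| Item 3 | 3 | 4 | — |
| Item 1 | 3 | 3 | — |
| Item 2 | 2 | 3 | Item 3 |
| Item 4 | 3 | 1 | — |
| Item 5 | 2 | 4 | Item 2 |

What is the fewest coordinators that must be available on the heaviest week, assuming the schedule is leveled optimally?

4

Early-start (Item 3@1, Item 1@1, Item 2@4, Item 4@1, Item 5@6) gives peak 8: w1:8  w2:8  w3:8  w4:3  w5:3  w6:4  w7:4  w8:0  w9:0  w10:0.
Shift Item 1→4, Item 2→7, Item 4→4, Item 5→9.
Schedule Item 3@1, Item 1@4, Item 2@7, Item 4@4, Item 5@9: w1:4  w2:4  w3:4  w4:4  w5:4  w6:4  w7:3  w8:3  w9:4  w10:4 — peak 4.
Total coordinator-weeks = 38 over 10 weeks ⇒ peak ≥ ⌈38/10⌉ = 4, so 4 is optimal.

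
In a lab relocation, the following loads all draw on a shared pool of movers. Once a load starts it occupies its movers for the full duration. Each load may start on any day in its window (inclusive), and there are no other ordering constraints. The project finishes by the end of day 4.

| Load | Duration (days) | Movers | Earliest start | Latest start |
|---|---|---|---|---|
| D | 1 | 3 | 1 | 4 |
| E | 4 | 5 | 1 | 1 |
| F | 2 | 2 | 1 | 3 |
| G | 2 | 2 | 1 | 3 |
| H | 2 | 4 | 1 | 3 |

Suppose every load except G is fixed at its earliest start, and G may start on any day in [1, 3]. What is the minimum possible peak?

14

G@1: d1:16  d2:13  d3:5  d4:5 → peak 16
G@2: d1:14  d2:13  d3:7  d4:5 → peak 14
G@3: d1:14  d2:11  d3:7  d4:7 → peak 14
Best is G@2, peak 14.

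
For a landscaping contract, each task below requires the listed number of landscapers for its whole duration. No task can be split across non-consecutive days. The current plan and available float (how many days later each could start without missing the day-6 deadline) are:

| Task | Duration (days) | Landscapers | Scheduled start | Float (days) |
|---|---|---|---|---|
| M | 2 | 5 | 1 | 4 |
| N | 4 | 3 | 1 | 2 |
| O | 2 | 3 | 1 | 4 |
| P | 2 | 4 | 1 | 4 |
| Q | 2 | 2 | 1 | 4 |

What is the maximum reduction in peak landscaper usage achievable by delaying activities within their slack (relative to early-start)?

10

Early-start peak: d1:17  d2:17  d3:3  d4:3  d5:0  d6:0 ⇒ 17.
Leveled (M@1, N@3, O@3, P@5, Q@1): d1:7  d2:7  d3:6  d4:6  d5:7  d6:7 ⇒ 7.
Reduction 17 − 7 = 10.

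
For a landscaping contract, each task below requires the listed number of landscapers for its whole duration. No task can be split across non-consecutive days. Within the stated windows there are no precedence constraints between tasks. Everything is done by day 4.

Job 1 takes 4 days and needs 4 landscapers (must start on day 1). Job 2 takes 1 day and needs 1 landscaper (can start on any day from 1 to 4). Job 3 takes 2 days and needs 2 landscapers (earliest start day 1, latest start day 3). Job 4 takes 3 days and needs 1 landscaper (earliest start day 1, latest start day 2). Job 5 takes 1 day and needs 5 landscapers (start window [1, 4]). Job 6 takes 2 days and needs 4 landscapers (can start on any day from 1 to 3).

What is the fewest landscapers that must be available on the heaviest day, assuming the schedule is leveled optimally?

11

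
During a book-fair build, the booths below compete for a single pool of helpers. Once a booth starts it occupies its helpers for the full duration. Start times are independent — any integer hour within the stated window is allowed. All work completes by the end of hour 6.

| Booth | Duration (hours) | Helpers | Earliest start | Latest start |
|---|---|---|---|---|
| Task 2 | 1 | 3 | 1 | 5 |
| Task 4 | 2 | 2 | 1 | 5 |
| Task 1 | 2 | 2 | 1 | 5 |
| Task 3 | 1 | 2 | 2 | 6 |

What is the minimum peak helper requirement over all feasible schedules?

3

Early-start (Task 2@1, Task 4@1, Task 1@1, Task 3@2) gives peak 7: h1:7  h2:6  h3:0  h4:0  h5:0  h6:0.
Shift Task 4→2, Task 1→4, Task 3→6.
Schedule Task 2@1, Task 4@2, Task 1@4, Task 3@6: h1:3  h2:2  h3:2  h4:2  h5:2  h6:2 — peak 3.
Total helper-hours = 13 over 6 hours ⇒ peak ≥ ⌈13/6⌉ = 3, so 3 is optimal.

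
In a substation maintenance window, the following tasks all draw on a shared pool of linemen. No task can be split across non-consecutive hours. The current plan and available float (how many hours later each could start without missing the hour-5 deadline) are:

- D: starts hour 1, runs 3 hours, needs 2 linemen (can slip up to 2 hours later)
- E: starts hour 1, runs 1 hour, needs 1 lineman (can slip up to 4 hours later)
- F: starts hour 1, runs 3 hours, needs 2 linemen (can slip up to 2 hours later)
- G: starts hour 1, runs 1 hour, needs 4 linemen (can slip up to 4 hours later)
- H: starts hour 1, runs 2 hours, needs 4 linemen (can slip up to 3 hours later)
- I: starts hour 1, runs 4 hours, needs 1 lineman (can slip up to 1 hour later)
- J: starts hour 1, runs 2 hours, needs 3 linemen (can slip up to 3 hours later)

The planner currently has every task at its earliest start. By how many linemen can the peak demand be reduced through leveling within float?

9

Early-start peak: h1:17  h2:12  h3:5  h4:1  h5:0 ⇒ 17.
Leveled (D@1, E@1, F@1, G@5, H@4, I@1, J@2): h1:6  h2:8  h3:8  h4:5  h5:8 ⇒ 8.
Reduction 17 − 8 = 9.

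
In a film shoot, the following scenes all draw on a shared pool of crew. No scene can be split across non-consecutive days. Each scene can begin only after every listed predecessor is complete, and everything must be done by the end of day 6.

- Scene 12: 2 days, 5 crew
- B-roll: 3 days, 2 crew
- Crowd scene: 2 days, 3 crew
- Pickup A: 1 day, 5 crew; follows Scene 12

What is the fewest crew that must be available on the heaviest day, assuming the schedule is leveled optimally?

5

Early-start (Scene 12@1, B-roll@1, Crowd scene@1, Pickup A@3) gives peak 10: d1:10  d2:10  d3:7  d4:0  d5:0  d6:0.
Shift B-roll→3, Crowd scene→3, Pickup A→6.
Schedule Scene 12@1, B-roll@3, Crowd scene@3, Pickup A@6: d1:5  d2:5  d3:5  d4:5  d5:2  d6:5 — peak 5.
Total crew member-days = 27 over 6 days ⇒ peak ≥ ⌈27/6⌉ = 5, so 5 is optimal.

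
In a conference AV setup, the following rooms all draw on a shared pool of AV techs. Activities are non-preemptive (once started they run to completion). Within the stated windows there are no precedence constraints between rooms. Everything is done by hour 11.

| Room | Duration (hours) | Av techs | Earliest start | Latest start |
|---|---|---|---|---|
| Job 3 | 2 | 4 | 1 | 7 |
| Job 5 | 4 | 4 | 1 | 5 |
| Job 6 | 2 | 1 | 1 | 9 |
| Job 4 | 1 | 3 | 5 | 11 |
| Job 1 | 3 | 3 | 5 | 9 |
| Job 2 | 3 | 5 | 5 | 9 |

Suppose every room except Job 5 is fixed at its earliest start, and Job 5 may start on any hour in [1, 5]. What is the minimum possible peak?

Job 5@1: h1:9  h2:9  h3:4  h4:4  h5:11  h6:8  h7:8  h8:0  h9:0  h10:0  h11:0 → peak 11
Job 5@2: h1:5  h2:9  h3:4  h4:4  h5:15  h6:8  h7:8  h8:0  h9:0  h10:0  h11:0 → peak 15
Job 5@3: h1:5  h2:5  h3:4  h4:4  h5:15  h6:12  h7:8  h8:0  h9:0  h10:0  h11:0 → peak 15
Job 5@4: h1:5  h2:5  h3:0  h4:4  h5:15  h6:12  h7:12  h8:0  h9:0  h10:0  h11:0 → peak 15
Job 5@5: h1:5  h2:5  h3:0  h4:0  h5:15  h6:12  h7:12  h8:4  h9:0  h10:0  h11:0 → peak 15
Best is Job 5@1, peak 11.

11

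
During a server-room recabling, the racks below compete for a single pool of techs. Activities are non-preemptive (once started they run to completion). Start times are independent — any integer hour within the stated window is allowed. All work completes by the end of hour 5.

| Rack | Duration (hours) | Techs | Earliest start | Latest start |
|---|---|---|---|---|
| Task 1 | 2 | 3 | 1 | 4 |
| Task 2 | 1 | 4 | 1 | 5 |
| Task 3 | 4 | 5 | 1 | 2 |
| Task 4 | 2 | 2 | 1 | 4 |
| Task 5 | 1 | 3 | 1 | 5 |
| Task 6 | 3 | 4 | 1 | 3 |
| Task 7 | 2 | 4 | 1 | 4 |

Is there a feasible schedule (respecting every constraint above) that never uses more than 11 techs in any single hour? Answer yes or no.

Total tech-hours = 57; over 5 hours the average is 57/5 > 11, so some hour must exceed 11.

no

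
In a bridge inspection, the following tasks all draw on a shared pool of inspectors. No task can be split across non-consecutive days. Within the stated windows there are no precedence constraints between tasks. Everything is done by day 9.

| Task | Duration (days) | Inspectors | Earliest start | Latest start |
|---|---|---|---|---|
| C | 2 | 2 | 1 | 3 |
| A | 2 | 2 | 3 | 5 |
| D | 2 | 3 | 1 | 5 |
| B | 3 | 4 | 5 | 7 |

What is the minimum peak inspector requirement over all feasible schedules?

4

Early-start (C@1, A@3, D@1, B@5) gives peak 5: d1:5  d2:5  d3:2  d4:2  d5:4  d6:4  d7:4  d8:0  d9:0.
Shift D→5, B→7.
Schedule C@1, A@3, D@5, B@7: d1:2  d2:2  d3:2  d4:2  d5:3  d6:3  d7:4  d8:4  d9:4 — peak 4.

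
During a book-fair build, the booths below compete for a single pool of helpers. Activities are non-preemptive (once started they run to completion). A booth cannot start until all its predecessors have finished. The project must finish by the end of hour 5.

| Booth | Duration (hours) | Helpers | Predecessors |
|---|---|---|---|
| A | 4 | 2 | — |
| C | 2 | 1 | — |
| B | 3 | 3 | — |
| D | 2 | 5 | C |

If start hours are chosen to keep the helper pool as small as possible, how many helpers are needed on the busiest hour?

7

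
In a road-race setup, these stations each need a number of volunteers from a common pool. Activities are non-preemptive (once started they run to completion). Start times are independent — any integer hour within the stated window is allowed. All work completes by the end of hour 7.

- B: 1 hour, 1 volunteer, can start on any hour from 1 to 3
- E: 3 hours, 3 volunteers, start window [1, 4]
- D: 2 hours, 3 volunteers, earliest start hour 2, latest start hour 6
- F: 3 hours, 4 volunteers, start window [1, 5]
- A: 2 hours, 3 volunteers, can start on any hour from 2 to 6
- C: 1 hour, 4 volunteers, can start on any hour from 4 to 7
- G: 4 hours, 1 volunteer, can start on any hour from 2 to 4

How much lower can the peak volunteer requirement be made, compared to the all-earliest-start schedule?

7

Early-start peak: h1:8  h2:14  h3:14  h4:5  h5:1  h6:0  h7:0 ⇒ 14.
Leveled (B@1, E@1, D@2, F@4, A@6, C@7, G@2): h1:4  h2:7  h3:7  h4:5  h5:5  h6:7  h7:7 ⇒ 7.
Reduction 14 − 7 = 7.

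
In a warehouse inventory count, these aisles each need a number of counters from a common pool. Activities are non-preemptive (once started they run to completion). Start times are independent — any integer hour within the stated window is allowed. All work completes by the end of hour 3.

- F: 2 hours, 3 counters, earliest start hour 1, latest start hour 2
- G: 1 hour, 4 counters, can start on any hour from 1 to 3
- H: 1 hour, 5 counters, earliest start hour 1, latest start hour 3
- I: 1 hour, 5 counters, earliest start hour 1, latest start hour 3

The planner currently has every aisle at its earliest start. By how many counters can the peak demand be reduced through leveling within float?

9

Early-start peak: h1:17  h2:3  h3:0 ⇒ 17.
Leveled (F@1, G@1, H@2, I@3): h1:7  h2:8  h3:5 ⇒ 8.
Reduction 17 − 8 = 9.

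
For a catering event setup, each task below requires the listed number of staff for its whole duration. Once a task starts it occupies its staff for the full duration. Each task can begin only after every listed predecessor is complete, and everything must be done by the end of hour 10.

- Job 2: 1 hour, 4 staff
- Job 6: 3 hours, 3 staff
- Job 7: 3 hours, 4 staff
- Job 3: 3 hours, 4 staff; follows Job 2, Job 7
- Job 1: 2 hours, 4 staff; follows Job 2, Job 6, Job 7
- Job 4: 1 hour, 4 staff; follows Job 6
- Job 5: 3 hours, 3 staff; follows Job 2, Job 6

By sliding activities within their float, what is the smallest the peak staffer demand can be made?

7

Early-start (Job 2@1, Job 6@1, Job 7@1, Job 3@4, Job 1@4, Job 4@4, Job 5@4) gives peak 15: h1:11  h2:7  h3:7  h4:15  h5:11  h6:7  h7:0  h8:0  h9:0  h10:0.
Shift Job 7→2, Job 3→5, Job 1→8, Job 4→10.
Schedule Job 2@1, Job 6@1, Job 7@2, Job 3@5, Job 1@8, Job 4@10, Job 5@4: h1:7  h2:7  h3:7  h4:7  h5:7  h6:7  h7:4  h8:4  h9:4  h10:4 — peak 7.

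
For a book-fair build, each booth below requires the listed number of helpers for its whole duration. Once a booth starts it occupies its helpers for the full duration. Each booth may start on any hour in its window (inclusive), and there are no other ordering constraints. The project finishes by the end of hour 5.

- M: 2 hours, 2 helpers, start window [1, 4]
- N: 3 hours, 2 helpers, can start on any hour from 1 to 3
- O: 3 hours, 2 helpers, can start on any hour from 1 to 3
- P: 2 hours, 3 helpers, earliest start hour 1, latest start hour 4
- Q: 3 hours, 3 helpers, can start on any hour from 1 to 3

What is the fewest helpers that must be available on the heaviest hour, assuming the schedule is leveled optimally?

Early-start (M@1, N@1, O@1, P@1, Q@1) gives peak 12: h1:12  h2:12  h3:7  h4:0  h5:0.
Shift P→4, Q→3.
Schedule M@1, N@1, O@1, P@4, Q@3: h1:6  h2:6  h3:7  h4:6  h5:6 — peak 7.
Total helper-hours = 31 over 5 hours ⇒ peak ≥ ⌈31/5⌉ = 7, so 7 is optimal.

7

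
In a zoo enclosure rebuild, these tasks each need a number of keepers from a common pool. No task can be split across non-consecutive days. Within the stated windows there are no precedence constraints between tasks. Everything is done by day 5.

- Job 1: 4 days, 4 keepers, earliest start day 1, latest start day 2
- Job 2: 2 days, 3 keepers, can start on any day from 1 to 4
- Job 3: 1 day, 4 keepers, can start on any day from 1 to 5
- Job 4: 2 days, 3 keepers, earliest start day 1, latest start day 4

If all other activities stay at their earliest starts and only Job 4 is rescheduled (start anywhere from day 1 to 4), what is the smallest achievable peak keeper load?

Job 4@1: d1:14  d2:10  d3:4  d4:4  d5:0 → peak 14
Job 4@2: d1:11  d2:10  d3:7  d4:4  d5:0 → peak 11
Job 4@3: d1:11  d2:7  d3:7  d4:7  d5:0 → peak 11
Job 4@4: d1:11  d2:7  d3:4  d4:7  d5:3 → peak 11
Best is Job 4@2, peak 11.

11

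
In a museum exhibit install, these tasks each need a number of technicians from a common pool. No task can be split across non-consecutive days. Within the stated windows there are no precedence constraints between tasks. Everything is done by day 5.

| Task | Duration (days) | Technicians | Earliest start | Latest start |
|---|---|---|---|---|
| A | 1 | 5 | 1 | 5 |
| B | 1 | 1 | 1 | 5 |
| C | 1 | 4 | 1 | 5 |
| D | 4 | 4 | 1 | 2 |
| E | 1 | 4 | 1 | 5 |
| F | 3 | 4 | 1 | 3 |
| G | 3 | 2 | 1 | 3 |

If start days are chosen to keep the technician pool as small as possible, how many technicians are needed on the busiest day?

Early-start (A@1, B@1, C@1, D@1, E@1, F@1, G@1) gives peak 24: d1:24  d2:10  d3:10  d4:4  d5:0.
Shift D→2, E→2, F→3, G→2.
Schedule A@1, B@1, C@1, D@2, E@2, F@3, G@2: d1:10  d2:10  d3:10  d4:10  d5:8 — peak 10.
Total technician-days = 48 over 5 days ⇒ peak ≥ ⌈48/5⌉ = 10, so 10 is optimal.

10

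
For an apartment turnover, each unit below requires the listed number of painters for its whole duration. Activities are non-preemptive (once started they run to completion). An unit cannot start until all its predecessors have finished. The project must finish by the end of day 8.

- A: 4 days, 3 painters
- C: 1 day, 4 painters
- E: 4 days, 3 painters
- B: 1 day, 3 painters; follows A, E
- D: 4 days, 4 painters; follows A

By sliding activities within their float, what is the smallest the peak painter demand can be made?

7

Early-start (A@1, C@1, E@1, B@5, D@5) gives peak 10: d1:10  d2:6  d3:6  d4:6  d5:7  d6:4  d7:4  d8:4.
Shift E→2, B→6.
Schedule A@1, C@1, E@2, B@6, D@5: d1:7  d2:6  d3:6  d4:6  d5:7  d6:7  d7:4  d8:4 — peak 7.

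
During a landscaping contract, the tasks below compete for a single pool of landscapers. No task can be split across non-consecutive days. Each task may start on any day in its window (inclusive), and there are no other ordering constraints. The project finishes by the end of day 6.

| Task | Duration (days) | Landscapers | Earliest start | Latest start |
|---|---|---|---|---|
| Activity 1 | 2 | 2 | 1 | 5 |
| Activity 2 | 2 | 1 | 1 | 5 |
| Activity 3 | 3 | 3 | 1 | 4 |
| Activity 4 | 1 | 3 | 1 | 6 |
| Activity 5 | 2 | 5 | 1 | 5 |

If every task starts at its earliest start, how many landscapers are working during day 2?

At early start, day 2 has: Activity 1, Activity 2, Activity 3, Activity 5.
Demand: 2 + 1 + 3 + 5 = 11.

11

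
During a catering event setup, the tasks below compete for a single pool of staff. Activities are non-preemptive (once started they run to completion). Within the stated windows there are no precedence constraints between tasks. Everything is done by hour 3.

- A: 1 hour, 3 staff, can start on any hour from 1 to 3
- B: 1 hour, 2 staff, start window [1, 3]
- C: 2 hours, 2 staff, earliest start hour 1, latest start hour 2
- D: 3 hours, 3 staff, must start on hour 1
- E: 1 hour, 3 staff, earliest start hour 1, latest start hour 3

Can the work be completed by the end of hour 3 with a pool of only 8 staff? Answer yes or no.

Schedule A@1, B@1, C@2, D@1, E@2: h1:8  h2:8  h3:5 — peak 8 ≤ 8.

yes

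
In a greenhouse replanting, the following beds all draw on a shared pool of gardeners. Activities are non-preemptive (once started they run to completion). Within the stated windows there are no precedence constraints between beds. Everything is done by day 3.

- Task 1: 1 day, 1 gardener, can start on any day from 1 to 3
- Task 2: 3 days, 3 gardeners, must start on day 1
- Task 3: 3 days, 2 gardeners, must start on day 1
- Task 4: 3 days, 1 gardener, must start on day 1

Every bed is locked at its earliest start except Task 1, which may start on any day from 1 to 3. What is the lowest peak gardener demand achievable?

7

Task 1@1: d1:7  d2:6  d3:6 → peak 7
Task 1@2: d1:6  d2:7  d3:6 → peak 7
Task 1@3: d1:6  d2:6  d3:7 → peak 7
Best is Task 1@1, peak 7.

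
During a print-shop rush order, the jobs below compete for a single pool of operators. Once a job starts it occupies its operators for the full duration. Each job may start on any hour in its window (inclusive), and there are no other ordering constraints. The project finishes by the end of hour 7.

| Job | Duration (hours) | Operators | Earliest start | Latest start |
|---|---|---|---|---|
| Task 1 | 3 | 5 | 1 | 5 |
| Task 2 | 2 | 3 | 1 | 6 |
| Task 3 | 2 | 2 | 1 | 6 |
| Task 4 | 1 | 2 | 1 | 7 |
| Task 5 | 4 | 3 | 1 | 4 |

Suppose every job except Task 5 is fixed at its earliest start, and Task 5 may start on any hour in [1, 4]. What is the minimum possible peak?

12

Task 5@1: h1:15  h2:13  h3:8  h4:3  h5:0  h6:0  h7:0 → peak 15
Task 5@2: h1:12  h2:13  h3:8  h4:3  h5:3  h6:0  h7:0 → peak 13
Task 5@3: h1:12  h2:10  h3:8  h4:3  h5:3  h6:3  h7:0 → peak 12
Task 5@4: h1:12  h2:10  h3:5  h4:3  h5:3  h6:3  h7:3 → peak 12
Best is Task 5@3, peak 12.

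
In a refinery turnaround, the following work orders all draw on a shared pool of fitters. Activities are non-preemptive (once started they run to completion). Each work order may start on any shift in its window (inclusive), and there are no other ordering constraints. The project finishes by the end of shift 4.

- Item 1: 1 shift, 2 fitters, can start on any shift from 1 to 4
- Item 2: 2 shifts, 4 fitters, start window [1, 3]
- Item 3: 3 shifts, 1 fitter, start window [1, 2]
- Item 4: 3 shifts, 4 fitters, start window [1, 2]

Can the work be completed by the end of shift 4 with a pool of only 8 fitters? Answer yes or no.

no

The minimum achievable peak is 9; 8 < 9, so no feasible schedule stays within the cap.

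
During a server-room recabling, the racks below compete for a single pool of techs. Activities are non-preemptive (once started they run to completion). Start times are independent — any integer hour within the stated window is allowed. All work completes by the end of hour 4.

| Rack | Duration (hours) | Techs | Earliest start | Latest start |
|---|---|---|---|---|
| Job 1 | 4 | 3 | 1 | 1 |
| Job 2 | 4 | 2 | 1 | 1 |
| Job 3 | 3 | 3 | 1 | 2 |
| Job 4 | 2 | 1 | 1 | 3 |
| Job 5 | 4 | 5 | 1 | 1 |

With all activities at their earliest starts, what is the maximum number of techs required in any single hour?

Early-start schedule: Job 1@1, Job 2@1, Job 3@1, Job 4@1, Job 5@1.
Load per hour: hour 1: 14, hour 2: 14, hour 3: 13, hour 4: 10.
Peak is 14.

14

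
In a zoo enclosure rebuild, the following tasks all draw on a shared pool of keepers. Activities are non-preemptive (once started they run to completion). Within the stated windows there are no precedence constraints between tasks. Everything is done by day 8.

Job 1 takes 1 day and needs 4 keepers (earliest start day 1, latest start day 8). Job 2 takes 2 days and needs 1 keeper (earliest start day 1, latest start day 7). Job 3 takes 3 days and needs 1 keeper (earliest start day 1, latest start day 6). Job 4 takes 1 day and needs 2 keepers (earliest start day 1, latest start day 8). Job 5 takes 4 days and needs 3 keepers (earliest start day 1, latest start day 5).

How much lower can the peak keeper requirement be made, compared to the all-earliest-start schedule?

Early-start peak: d1:11  d2:5  d3:4  d4:3  d5:0  d6:0  d7:0  d8:0 ⇒ 11.
Leveled (Job 1@1, Job 2@2, Job 3@2, Job 4@2, Job 5@4): d1:4  d2:4  d3:2  d4:4  d5:3  d6:3  d7:3  d8:0 ⇒ 4.
Reduction 11 − 4 = 7.

7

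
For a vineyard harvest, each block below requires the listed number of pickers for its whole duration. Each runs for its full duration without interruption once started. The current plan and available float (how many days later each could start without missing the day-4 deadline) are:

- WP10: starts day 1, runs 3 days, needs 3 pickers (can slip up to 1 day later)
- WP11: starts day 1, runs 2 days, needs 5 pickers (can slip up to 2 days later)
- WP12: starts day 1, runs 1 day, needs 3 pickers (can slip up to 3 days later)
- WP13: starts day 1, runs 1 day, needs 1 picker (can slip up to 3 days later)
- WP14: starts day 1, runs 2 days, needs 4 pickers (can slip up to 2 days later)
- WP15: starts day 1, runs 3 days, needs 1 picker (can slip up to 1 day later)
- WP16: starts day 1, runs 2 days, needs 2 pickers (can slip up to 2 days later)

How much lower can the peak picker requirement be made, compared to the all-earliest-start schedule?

9

Early-start peak: d1:19  d2:15  d3:4  d4:0 ⇒ 19.
Leveled (WP10@1, WP11@1, WP12@4, WP13@1, WP14@3, WP15@1, WP16@3): d1:10  d2:9  d3:10  d4:9 ⇒ 10.
Reduction 19 − 10 = 9.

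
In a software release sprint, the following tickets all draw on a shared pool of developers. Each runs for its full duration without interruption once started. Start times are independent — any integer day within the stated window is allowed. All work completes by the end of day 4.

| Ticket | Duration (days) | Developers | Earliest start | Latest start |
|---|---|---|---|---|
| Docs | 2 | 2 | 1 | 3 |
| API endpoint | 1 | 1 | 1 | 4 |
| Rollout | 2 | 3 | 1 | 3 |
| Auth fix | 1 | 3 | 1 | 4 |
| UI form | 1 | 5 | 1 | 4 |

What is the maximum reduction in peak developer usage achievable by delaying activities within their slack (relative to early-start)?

Early-start peak: d1:14  d2:5  d3:0  d4:0 ⇒ 14.
Leveled (Docs@1, API endpoint@3, Rollout@1, Auth fix@3, UI form@4): d1:5  d2:5  d3:4  d4:5 ⇒ 5.
Reduction 14 − 5 = 9.

9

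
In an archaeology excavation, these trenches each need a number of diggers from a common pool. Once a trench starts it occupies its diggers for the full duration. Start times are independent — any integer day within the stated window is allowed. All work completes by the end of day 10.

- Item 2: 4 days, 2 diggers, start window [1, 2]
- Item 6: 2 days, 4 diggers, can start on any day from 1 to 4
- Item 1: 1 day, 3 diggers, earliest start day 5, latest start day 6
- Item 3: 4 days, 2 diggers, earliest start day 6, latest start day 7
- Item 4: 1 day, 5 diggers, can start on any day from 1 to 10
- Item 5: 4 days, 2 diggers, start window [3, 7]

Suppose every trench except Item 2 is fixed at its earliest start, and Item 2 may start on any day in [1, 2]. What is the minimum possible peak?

9

Item 2@1: d1:11  d2:6  d3:4  d4:4  d5:5  d6:4  d7:2  d8:2  d9:2  d10:0 → peak 11
Item 2@2: d1:9  d2:6  d3:4  d4:4  d5:7  d6:4  d7:2  d8:2  d9:2  d10:0 → peak 9
Best is Item 2@2, peak 9.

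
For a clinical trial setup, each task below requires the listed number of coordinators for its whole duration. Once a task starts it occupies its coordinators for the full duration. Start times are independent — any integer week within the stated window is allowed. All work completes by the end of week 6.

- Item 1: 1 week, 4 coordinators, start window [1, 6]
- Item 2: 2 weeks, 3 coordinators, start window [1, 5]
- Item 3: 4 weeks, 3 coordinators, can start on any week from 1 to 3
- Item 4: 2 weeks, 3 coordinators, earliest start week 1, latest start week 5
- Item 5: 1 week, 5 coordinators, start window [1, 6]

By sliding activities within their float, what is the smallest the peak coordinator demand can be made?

6

Early-start (Item 1@1, Item 2@1, Item 3@1, Item 4@1, Item 5@1) gives peak 18: w1:18  w2:9  w3:3  w4:3  w5:0  w6:0.
Shift Item 2→2, Item 3→2, Item 4→4, Item 5→6.
Schedule Item 1@1, Item 2@2, Item 3@2, Item 4@4, Item 5@6: w1:4  w2:6  w3:6  w4:6  w5:6  w6:5 — peak 6.
Total coordinator-weeks = 33 over 6 weeks ⇒ peak ≥ ⌈33/6⌉ = 6, so 6 is optimal.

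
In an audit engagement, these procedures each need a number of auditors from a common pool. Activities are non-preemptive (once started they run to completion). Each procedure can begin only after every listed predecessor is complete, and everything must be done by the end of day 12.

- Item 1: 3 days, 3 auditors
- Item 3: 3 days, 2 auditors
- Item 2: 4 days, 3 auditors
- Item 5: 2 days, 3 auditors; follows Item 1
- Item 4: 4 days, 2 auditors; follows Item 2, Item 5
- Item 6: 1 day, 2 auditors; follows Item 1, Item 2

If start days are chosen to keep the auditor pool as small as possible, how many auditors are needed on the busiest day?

Early-start (Item 1@1, Item 3@1, Item 2@1, Item 5@4, Item 4@6, Item 6@5) gives peak 8: d1:8  d2:8  d3:8  d4:6  d5:5  d6:2  d7:2  d8:2  d9:2  d10:0  d11:0  d12:0.
Shift Item 2→4, Item 4→8, Item 6→8.
Schedule Item 1@1, Item 3@1, Item 2@4, Item 5@4, Item 4@8, Item 6@8: d1:5  d2:5  d3:5  d4:6  d5:6  d6:3  d7:3  d8:4  d9:2  d10:2  d11:2  d12:0 — peak 6.

6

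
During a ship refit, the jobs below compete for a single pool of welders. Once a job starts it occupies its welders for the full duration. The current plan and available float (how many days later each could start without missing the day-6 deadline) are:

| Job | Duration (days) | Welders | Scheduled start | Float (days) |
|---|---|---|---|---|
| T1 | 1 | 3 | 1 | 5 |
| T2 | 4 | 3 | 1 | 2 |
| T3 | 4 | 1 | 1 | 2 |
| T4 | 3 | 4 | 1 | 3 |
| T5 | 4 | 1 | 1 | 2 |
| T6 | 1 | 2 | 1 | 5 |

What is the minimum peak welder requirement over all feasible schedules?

9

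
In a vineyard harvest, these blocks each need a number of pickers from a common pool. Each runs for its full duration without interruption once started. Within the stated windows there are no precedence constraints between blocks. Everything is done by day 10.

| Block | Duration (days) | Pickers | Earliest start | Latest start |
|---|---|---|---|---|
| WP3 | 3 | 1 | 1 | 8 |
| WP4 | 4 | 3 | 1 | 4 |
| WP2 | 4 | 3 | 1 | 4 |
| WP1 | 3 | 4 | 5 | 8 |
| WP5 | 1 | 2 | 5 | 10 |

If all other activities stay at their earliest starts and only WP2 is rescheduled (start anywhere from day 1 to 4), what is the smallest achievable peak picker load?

7

WP2@1: d1:7  d2:7  d3:7  d4:6  d5:6  d6:4  d7:4  d8:0  d9:0  d10:0 → peak 7
WP2@2: d1:4  d2:7  d3:7  d4:6  d5:9  d6:4  d7:4  d8:0  d9:0  d10:0 → peak 9
WP2@3: d1:4  d2:4  d3:7  d4:6  d5:9  d6:7  d7:4  d8:0  d9:0  d10:0 → peak 9
WP2@4: d1:4  d2:4  d3:4  d4:6  d5:9  d6:7  d7:7  d8:0  d9:0  d10:0 → peak 9
Best is WP2@1, peak 7.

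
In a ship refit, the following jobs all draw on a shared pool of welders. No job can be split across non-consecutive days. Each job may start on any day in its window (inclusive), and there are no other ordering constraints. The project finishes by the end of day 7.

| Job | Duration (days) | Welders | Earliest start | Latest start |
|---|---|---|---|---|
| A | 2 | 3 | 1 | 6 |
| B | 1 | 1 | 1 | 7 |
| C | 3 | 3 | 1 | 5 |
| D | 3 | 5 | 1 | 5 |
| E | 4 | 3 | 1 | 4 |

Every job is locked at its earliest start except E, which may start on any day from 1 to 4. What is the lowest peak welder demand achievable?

12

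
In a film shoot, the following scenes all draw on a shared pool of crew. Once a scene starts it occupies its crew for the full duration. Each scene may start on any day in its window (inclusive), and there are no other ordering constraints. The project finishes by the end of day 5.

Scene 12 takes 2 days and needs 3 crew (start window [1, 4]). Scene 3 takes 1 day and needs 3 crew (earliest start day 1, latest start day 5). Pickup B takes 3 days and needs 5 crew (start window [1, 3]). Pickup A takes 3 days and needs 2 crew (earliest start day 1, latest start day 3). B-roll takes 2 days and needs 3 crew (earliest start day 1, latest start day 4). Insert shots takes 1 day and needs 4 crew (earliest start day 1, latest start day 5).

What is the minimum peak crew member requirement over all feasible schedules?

Early-start (Scene 12@1, Scene 3@1, Pickup B@1, Pickup A@1, B-roll@1, Insert shots@1) gives peak 20: d1:20  d2:13  d3:7  d4:0  d5:0.
Shift Pickup B→3, B-roll→4, Insert shots→2.
Schedule Scene 12@1, Scene 3@1, Pickup B@3, Pickup A@1, B-roll@4, Insert shots@2: d1:8  d2:9  d3:7  d4:8  d5:8 — peak 9.

9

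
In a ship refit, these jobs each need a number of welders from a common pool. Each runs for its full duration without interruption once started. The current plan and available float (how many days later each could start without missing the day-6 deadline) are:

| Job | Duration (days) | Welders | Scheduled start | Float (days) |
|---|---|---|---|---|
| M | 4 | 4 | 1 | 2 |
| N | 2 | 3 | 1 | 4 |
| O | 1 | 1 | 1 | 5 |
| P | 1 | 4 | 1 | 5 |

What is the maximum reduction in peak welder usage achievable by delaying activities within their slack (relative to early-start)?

Early-start peak: d1:12  d2:7  d3:4  d4:4  d5:0  d6:0 ⇒ 12.
Leveled (M@1, N@1, O@3, P@5): d1:7  d2:7  d3:5  d4:4  d5:4  d6:0 ⇒ 7.
Reduction 12 − 7 = 5.

5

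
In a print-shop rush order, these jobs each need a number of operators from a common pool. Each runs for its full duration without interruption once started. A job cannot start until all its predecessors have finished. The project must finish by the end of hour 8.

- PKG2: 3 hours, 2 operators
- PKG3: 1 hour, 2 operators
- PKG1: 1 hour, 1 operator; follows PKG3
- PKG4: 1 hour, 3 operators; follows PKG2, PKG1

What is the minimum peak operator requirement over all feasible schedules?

3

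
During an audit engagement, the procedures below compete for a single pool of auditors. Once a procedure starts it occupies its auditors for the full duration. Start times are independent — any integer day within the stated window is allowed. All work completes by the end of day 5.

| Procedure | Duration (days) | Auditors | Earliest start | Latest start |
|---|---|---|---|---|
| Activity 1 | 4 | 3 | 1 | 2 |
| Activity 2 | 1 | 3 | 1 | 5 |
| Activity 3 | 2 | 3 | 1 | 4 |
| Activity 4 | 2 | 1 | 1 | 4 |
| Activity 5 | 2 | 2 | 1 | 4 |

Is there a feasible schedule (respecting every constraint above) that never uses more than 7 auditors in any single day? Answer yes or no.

yes

Schedule Activity 1@1, Activity 2@1, Activity 3@2, Activity 4@4, Activity 5@4: d1:6  d2:6  d3:6  d4:6  d5:3 — peak 6 ≤ 7.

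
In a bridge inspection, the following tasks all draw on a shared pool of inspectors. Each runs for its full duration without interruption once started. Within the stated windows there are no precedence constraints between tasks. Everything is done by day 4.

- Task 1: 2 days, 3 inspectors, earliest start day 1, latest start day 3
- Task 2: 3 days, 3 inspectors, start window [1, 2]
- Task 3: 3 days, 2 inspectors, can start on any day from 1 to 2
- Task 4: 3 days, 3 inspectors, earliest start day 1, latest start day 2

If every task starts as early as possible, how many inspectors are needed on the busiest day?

Early-start schedule: Task 1@1, Task 2@1, Task 3@1, Task 4@1.
Load per day: day 1: 11, day 2: 11, day 3: 8, day 4: 0.
Peak is 11.

11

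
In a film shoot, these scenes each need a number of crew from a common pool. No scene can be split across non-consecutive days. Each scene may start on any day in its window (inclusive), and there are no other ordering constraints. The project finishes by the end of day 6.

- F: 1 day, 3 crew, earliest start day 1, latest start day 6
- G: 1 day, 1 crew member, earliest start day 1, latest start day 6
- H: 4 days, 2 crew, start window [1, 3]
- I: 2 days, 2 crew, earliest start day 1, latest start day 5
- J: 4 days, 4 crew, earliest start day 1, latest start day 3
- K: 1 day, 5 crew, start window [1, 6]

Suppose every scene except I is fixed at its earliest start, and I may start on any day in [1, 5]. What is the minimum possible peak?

15

I@1: d1:17  d2:8  d3:6  d4:6  d5:0  d6:0 → peak 17
I@2: d1:15  d2:8  d3:8  d4:6  d5:0  d6:0 → peak 15
I@3: d1:15  d2:6  d3:8  d4:8  d5:0  d6:0 → peak 15
I@4: d1:15  d2:6  d3:6  d4:8  d5:2  d6:0 → peak 15
I@5: d1:15  d2:6  d3:6  d4:6  d5:2  d6:2 → peak 15
Best is I@2, peak 15.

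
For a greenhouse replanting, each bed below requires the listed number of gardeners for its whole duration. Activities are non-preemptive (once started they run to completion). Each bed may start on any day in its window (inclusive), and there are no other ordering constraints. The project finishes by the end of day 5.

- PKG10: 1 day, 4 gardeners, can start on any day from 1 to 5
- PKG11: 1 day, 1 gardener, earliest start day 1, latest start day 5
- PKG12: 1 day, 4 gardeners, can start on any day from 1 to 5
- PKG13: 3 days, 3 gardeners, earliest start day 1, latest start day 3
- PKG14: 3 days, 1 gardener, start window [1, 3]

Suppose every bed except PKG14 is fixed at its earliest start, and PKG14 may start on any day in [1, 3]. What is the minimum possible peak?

PKG14@1: d1:13  d2:4  d3:4  d4:0  d5:0 → peak 13
PKG14@2: d1:12  d2:4  d3:4  d4:1  d5:0 → peak 12
PKG14@3: d1:12  d2:3  d3:4  d4:1  d5:1 → peak 12
Best is PKG14@2, peak 12.

12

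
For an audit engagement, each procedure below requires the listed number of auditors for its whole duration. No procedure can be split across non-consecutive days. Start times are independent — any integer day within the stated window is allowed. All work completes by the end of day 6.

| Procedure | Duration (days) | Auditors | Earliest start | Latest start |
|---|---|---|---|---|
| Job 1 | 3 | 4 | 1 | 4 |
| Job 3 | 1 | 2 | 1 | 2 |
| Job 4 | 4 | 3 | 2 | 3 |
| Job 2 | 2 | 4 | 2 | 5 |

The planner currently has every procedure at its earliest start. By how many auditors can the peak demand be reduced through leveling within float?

4

Early-start peak: d1:6  d2:11  d3:11  d4:3  d5:3  d6:0 ⇒ 11.
Leveled (Job 1@1, Job 3@1, Job 4@2, Job 2@4): d1:6  d2:7  d3:7  d4:7  d5:7  d6:0 ⇒ 7.
Reduction 11 − 7 = 4.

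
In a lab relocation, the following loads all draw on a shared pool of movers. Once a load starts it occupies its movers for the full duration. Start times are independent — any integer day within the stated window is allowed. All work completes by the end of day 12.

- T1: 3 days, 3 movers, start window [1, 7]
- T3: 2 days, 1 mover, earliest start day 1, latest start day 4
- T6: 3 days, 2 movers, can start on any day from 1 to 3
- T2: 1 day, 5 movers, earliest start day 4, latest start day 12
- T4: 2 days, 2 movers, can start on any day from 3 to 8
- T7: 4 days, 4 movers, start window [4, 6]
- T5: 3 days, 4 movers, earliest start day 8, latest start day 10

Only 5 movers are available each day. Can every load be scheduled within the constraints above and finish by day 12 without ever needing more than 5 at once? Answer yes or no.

no

The minimum achievable peak is 6; 5 < 6, so no feasible schedule stays within the cap.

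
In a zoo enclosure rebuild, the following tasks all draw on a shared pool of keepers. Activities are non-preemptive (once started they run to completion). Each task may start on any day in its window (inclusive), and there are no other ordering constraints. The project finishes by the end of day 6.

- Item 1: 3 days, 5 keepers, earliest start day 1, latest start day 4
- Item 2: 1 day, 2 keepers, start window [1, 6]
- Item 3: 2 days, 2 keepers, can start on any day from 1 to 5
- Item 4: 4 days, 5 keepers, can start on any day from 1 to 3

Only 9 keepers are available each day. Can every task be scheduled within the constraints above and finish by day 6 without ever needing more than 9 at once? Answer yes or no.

no

The minimum achievable peak is 10; 9 < 10, so no feasible schedule stays within the cap.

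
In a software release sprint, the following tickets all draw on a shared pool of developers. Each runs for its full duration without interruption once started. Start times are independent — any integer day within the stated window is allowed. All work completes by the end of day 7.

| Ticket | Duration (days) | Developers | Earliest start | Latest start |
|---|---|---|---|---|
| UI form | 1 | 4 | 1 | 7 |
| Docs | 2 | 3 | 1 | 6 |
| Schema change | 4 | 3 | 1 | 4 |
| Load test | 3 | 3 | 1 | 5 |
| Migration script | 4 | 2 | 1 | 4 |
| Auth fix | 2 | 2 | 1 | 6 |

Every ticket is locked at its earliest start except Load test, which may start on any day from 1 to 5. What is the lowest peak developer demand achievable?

14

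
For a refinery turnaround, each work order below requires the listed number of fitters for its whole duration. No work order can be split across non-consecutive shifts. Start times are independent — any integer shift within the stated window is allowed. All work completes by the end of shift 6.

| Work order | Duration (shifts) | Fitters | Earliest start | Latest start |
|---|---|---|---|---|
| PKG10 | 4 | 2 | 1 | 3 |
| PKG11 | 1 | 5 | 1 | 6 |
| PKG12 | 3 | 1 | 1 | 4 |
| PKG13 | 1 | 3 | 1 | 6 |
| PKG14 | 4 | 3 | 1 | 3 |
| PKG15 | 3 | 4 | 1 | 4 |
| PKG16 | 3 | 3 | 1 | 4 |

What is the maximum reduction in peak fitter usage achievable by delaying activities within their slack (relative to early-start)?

12

Early-start peak: s1:21  s2:13  s3:13  s4:5  s5:0  s6:0 ⇒ 21.
Leveled (PKG10@1, PKG11@5, PKG12@1, PKG13@6, PKG14@1, PKG15@4, PKG16@1): s1:9  s2:9  s3:9  s4:9  s5:9  s6:7 ⇒ 9.
Reduction 21 − 9 = 12.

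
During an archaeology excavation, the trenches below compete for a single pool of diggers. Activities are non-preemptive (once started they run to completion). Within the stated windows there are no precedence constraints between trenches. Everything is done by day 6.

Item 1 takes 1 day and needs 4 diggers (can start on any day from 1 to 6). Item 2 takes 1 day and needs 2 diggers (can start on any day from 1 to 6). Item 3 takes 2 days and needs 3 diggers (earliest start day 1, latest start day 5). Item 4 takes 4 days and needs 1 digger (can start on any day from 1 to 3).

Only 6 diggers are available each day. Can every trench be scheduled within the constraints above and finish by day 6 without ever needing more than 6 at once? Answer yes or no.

yes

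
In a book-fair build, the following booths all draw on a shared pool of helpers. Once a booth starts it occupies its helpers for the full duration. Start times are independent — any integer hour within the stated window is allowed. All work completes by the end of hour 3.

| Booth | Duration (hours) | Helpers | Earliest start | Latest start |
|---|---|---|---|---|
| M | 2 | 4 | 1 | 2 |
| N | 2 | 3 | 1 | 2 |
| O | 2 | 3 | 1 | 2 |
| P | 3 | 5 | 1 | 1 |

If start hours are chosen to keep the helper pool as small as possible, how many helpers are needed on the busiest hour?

Schedule M@1, N@1, O@1, P@1: h1:15  h2:15  h3:5 — peak 15.
No arrangement of the 8 feasible schedules does better.

15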